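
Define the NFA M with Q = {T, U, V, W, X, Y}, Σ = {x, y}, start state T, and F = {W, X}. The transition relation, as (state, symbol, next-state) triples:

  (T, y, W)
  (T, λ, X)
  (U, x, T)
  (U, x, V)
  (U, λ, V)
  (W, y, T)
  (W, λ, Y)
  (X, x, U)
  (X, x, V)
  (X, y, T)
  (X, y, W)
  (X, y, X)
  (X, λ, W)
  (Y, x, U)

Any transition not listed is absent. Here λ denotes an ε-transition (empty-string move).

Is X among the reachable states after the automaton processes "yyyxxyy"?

Yes

Start: ε-closure({T}) = {T, W, X, Y}.
Read 'y': {T, W, X, Y} → {T, W, X, Y}.
Read 'y': {T, W, X, Y} → {T, W, X, Y}.
Read 'y': {T, W, X, Y} → {T, W, X, Y}.
Read 'x': {T, W, X, Y} → {U, V}.
Read 'x': {U, V} → {T, V, W, X, Y}.
Read 'y': {T, V, W, X, Y} → {T, W, X, Y}.
Read 'y': {T, W, X, Y} → {T, W, X, Y}.
State X is in {T, W, X, Y}.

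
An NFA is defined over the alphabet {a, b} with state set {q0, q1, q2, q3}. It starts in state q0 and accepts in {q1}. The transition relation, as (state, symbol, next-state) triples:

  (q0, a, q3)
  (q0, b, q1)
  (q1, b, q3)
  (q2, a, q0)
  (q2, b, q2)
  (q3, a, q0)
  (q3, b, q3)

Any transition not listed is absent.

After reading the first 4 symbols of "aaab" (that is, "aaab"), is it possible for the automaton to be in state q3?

Yes

Start in {q0}.
Read 'a': q0→{q3}; now {q3}.
Read 'a': q3→{q0}; now {q0}.
Read 'a': q0→{q3}; now {q3}.
Read 'b': q3→{q3}; now {q3}.
State q3 is in {q3}.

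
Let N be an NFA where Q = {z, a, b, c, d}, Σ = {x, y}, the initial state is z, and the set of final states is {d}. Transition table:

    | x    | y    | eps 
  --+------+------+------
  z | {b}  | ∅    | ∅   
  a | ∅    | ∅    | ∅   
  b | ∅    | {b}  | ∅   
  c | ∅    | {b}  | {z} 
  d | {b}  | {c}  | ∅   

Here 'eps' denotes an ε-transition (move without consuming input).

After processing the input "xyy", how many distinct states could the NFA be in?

Start in {z}.
Read 'x': {z} → {b}.
Read 'y': {b} → {b}.
Read 'y': {b} → {b}.
That set has 1 state.

1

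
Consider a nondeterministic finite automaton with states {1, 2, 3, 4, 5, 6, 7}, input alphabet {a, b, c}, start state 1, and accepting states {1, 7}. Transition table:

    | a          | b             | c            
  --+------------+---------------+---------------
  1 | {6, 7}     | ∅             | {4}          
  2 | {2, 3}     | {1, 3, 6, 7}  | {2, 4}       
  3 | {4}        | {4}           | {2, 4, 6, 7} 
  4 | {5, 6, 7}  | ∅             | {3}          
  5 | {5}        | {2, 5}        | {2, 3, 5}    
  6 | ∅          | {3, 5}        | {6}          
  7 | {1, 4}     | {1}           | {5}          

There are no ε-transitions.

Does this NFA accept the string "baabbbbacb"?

Start in {1}.
Read 'b': {1} → ∅.
The set is empty and remains empty for the remaining 9 symbols.
The final set ∅ contains no accepting state.

No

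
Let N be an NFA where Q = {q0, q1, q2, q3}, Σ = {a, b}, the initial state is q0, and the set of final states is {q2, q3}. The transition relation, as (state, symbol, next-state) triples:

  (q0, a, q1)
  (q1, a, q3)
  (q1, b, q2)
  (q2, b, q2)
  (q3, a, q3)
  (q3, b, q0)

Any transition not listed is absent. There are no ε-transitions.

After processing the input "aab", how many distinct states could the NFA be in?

1

Start in {q0}.
Read 'a': q0→{q1}; now {q1}.
Read 'a': q1→{q3}; now {q3}.
Read 'b': q3→{q0}; now {q0}.
That set has 1 state.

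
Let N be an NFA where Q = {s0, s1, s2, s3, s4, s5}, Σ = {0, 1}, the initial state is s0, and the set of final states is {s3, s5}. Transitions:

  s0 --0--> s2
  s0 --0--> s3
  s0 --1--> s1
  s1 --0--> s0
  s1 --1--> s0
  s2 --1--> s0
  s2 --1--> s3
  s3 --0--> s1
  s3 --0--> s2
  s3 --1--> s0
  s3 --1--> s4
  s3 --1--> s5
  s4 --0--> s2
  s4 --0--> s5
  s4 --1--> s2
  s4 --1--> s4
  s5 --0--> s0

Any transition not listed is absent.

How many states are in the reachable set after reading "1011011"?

Start in {s0}.
Read '1': s0→{s1}; now {s1}.
Read '0': s1→{s0}; now {s0}.
Read '1': s0→{s1}; now {s1}.
Read '1': s1→{s0}; now {s0}.
Read '0': s0→{s2, s3}; now {s2, s3}.
Read '1': s2→{s0, s3}, s3→{s0, s4, s5}; now {s0, s3, s4, s5}.
Read '1': s0→{s1}, s3→{s0, s4, s5}, s4→{s2, s4}, s5→∅; now {s0, s1, s2, s4, s5}.
That set has 5 states.

5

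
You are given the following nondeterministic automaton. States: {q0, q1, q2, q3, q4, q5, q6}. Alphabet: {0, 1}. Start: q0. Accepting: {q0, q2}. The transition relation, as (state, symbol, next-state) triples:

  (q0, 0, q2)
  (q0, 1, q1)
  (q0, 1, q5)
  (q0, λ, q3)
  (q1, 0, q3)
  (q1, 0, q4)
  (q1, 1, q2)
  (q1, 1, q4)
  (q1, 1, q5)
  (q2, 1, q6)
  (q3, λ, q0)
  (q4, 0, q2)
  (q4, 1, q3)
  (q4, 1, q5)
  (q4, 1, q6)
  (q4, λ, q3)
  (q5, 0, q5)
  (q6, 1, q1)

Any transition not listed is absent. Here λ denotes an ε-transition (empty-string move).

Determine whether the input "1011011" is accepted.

Start: ε-closure({q0}) = {q0, q3}.
Read '1': {q0, q3} → {q1, q5}.
Read '0': {q1, q5} → {q0, q3, q4, q5}.
Read '1': {q0, q3, q4, q5} → {q0, q1, q3, q5, q6}.
Read '1': {q0, q1, q3, q5, q6} → {q0, q1, q2, q3, q4, q5}.
Read '0': {q0, q1, q2, q3, q4, q5} → {q0, q2, q3, q4, q5}.
Read '1': {q0, q2, q3, q4, q5} → {q0, q1, q3, q5, q6}.
Read '1': {q0, q1, q3, q5, q6} → {q0, q1, q2, q3, q4, q5}.
The final set {q0, q1, q2, q3, q4, q5} contains the accepting states q0, q2.

Yes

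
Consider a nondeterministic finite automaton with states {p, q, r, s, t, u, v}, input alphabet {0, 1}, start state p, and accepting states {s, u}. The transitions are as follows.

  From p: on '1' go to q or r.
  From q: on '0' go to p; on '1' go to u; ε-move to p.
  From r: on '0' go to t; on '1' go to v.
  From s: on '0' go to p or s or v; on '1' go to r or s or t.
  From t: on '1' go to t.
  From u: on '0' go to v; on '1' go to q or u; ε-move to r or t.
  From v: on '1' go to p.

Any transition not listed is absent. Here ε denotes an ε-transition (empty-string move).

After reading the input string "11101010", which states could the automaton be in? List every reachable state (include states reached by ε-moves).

{p, t}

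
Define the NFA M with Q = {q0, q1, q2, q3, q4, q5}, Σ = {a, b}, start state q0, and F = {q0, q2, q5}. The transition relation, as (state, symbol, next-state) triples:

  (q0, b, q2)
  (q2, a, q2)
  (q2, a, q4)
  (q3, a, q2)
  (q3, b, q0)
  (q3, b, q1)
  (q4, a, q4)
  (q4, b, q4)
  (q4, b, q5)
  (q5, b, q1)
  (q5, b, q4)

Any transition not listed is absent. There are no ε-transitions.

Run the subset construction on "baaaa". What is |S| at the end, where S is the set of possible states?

2

Start in {q0}.
Read 'b': q0→{q2}; now {q2}.
Read 'a': q2→{q2, q4}; now {q2, q4}.
Read 'a': q2→{q2, q4}, q4→{q4}; now {q2, q4}.
Read 'a': q2→{q2, q4}, q4→{q4}; now {q2, q4}.
Read 'a': q2→{q2, q4}, q4→{q4}; now {q2, q4}.
That set has 2 states.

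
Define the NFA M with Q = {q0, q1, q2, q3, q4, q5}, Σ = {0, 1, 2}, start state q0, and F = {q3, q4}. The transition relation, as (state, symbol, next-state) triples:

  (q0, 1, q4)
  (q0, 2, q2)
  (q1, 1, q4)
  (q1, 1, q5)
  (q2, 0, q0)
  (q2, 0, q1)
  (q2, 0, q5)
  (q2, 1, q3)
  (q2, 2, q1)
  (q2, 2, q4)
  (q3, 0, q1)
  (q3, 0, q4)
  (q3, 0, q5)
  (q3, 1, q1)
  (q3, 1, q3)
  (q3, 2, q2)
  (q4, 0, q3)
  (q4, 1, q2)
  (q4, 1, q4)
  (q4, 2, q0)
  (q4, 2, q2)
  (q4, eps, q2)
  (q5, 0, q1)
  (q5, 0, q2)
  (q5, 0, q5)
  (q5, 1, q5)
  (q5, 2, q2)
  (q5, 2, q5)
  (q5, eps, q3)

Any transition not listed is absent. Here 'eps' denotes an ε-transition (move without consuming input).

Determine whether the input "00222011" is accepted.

No

Start in {q0}.
Read '0': q0→∅; now ∅.
The set is empty and remains empty for the remaining 7 symbols.
The final set ∅ contains no accepting state.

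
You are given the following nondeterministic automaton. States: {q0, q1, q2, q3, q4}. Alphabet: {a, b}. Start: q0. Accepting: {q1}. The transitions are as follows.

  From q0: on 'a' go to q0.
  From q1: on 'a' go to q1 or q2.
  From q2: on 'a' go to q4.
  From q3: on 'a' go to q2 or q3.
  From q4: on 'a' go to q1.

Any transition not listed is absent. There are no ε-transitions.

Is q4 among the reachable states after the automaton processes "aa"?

Start in {q0}.
Read 'a': {q0} → {q0}.
Read 'a': {q0} → {q0}.
State q4 is not in {q0}.

No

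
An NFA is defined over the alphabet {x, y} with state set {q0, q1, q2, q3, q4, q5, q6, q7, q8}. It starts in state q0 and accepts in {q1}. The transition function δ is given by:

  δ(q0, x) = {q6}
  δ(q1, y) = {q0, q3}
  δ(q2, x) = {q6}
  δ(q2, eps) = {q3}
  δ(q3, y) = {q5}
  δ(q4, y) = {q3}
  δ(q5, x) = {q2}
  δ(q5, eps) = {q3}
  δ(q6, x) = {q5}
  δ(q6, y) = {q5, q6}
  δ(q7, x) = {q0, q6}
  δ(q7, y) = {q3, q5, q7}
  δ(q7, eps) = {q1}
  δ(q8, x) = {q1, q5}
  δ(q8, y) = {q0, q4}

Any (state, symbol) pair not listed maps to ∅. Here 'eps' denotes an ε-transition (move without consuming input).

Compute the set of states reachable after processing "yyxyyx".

∅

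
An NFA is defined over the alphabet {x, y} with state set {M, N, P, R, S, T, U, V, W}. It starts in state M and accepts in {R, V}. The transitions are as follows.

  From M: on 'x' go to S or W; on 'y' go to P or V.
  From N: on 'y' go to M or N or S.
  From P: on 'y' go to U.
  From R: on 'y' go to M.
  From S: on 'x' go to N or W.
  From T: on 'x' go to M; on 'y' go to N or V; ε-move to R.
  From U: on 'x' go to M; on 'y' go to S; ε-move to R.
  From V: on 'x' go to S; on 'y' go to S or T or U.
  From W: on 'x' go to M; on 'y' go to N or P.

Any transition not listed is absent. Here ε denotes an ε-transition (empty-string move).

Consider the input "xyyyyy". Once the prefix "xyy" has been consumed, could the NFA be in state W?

No

Start in {M}.
Read 'x': {M} → {S, W}.
Read 'y': {S, W} → {N, P}.
Read 'y': {N, P} → {M, N, R, S, U}.
State W is not in {M, N, R, S, U}.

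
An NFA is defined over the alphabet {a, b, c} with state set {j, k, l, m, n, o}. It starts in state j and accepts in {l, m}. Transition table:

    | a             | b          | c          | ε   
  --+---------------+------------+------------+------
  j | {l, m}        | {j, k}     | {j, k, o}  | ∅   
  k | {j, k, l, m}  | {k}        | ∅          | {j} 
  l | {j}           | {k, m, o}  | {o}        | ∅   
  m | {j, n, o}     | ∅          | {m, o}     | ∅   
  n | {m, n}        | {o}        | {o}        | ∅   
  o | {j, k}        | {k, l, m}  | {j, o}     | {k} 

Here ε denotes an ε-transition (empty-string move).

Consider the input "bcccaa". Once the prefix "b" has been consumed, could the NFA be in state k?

Yes

Start in {j}.
Read 'b': {j} → {j, k}.
State k is in {j, k}.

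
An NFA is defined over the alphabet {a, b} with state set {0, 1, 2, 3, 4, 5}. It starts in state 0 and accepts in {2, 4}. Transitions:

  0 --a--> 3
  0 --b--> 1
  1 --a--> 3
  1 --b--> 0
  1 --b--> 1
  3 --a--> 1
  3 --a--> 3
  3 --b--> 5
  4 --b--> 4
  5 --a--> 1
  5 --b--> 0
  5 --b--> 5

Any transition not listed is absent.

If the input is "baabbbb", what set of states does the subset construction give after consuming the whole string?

Start in {0}.
Read 'b': 0→{1}; now {1}.
Read 'a': 1→{3}; now {3}.
Read 'a': 3→{1, 3}; now {1, 3}.
Read 'b': 1→{0, 1}, 3→{5}; now {0, 1, 5}.
Read 'b': 0→{1}, 1→{0, 1}, 5→{0, 5}; now {0, 1, 5}.
Read 'b': 0→{1}, 1→{0, 1}, 5→{0, 5}; now {0, 1, 5}.
Read 'b': 0→{1}, 1→{0, 1}, 5→{0, 5}; now {0, 1, 5}.

{0, 1, 5}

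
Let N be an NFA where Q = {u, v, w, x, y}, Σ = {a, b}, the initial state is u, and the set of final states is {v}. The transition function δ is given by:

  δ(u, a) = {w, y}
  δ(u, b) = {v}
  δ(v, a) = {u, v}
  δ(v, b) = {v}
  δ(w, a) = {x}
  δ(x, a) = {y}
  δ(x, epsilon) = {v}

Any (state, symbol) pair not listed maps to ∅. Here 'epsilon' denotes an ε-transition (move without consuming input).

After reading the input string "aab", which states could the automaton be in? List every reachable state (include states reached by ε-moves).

Start in {u}.
Read 'a': {u} → {w, y}.
Read 'a': {w, y} → {v, x}.
Read 'b': {v, x} → {v}.

{v}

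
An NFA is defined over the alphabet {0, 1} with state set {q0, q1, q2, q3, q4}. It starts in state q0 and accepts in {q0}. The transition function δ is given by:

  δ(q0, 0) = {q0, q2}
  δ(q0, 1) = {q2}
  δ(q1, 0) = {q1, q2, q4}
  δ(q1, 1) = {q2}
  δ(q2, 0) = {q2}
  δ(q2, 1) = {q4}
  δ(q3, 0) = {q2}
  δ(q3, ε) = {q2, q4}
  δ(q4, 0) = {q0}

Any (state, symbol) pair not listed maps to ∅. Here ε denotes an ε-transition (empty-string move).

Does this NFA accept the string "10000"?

Start in {q0}.
Read '1': {q0} → {q2}.
Read '0': {q2} → {q2}.
Read '0': {q2} → {q2}.
Read '0': {q2} → {q2}.
Read '0': {q2} → {q2}.
The final set {q2} contains no accepting state.

No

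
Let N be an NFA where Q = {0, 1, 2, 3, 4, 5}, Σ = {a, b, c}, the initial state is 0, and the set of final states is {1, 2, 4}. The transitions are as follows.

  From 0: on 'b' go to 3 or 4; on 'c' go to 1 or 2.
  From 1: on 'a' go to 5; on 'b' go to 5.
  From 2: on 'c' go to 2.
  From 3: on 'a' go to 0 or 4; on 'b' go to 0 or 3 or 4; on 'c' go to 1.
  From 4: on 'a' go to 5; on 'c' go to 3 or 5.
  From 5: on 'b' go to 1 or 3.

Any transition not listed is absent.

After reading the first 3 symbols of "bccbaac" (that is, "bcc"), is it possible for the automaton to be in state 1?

Start in {0}.
Read 'b': 0→{3, 4}; now {3, 4}.
Read 'c': 3→{1}, 4→{3, 5}; now {1, 3, 5}.
Read 'c': 1→∅, 3→{1}, 5→∅; now {1}.
State 1 is in {1}.

Yes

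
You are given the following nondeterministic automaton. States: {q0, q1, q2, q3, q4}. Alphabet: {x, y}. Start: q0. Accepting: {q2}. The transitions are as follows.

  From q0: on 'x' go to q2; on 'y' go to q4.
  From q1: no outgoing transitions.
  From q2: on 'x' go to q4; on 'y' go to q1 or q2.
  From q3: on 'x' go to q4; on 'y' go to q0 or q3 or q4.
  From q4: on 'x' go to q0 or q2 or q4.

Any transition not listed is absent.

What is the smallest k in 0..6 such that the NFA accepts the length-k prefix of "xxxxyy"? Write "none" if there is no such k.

Start in {q0}.
Read 'x': q0→{q2}; now {q2}.
None of the earlier sets intersect F, but {q2} does.

1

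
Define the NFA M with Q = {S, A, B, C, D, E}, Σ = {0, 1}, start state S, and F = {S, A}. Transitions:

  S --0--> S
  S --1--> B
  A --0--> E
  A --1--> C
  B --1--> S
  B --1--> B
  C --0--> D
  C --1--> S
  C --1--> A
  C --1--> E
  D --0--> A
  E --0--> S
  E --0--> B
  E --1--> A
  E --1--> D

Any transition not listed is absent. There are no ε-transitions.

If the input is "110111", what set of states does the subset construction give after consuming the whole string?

Start in {S}.
Read '1': {S} → {B}.
Read '1': {B} → {S, B}.
Read '0': {S, B} → {S}.
Read '1': {S} → {B}.
Read '1': {B} → {S, B}.
Read '1': {S, B} → {S, B}.

{S, B}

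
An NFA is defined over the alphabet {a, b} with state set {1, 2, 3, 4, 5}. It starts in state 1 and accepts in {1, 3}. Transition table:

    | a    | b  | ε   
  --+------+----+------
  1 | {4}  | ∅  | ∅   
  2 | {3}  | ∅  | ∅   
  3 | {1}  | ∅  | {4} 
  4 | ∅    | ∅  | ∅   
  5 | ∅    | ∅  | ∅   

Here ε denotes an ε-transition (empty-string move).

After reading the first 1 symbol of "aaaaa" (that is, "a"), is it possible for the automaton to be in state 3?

No

Start in {1}.
Read 'a': {1} → {4}.
State 3 is not in {4}.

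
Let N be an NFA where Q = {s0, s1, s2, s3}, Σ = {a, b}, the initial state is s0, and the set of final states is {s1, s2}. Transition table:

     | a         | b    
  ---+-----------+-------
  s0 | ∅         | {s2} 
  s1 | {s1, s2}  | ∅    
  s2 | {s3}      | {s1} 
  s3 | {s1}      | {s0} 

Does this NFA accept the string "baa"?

Yes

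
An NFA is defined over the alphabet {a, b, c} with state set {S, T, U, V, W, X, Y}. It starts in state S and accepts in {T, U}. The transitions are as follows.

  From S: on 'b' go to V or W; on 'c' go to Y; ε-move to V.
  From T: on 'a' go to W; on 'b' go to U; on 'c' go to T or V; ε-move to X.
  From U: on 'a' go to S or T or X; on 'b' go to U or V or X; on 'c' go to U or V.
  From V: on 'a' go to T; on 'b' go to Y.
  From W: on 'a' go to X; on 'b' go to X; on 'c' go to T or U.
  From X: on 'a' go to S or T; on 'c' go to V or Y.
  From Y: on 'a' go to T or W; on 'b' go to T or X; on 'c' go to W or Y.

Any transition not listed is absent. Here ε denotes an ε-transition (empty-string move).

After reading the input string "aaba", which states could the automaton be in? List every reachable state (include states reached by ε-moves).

{S, T, V, W, X}

Start: ε-closure({S}) = {S, V}.
Read 'a': S→∅, V→{T}; union {T}; ε-closure = {T, X}.
Read 'a': T→{W}, X→{S, T}; union {S, T, W}; ε-closure = {S, T, V, W, X}.
Read 'b': S→{V, W}, T→{U}, V→{Y}, W→{X}, X→∅; now {U, V, W, X, Y}.
Read 'a': U→{S, T, X}, V→{T}, W→{X}, X→{S, T}, Y→{T, W}; union {S, T, W, X}; ε-closure = {S, T, V, W, X}.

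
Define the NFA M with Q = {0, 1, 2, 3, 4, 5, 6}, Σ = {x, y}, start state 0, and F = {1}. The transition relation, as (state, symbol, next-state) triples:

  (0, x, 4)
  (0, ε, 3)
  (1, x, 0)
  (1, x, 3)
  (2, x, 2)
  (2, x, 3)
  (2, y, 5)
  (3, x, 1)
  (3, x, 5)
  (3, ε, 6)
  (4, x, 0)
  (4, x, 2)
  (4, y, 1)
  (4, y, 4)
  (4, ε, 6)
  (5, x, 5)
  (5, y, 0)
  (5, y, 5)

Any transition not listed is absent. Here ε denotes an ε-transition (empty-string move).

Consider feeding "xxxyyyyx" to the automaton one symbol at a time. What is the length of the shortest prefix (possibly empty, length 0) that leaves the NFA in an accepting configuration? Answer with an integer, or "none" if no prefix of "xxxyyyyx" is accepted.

1

Start: ε-closure({0}) = {0, 3, 6}.
Read 'x': {0, 3, 6} → {1, 4, 5, 6}.
None of the earlier sets intersect F, but {1, 4, 5, 6} does.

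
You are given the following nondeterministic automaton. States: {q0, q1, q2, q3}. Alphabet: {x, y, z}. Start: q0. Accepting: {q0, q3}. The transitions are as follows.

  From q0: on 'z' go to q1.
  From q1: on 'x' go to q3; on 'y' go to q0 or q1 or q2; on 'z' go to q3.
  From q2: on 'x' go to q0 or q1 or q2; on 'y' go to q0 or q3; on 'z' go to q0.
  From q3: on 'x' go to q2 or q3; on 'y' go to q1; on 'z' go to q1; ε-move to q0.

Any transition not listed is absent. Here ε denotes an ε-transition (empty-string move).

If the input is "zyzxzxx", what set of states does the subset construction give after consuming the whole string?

{q0, q2, q3}

Start in {q0}.
Read 'z': q0→{q1}; now {q1}.
Read 'y': q1→{q0, q1, q2}; now {q0, q1, q2}.
Read 'z': q0→{q1}, q1→{q3}, q2→{q0}; now {q0, q1, q3}.
Read 'x': q0→∅, q1→{q3}, q3→{q2, q3}; union {q2, q3}; ε-closure = {q0, q2, q3}.
Read 'z': q0→{q1}, q2→{q0}, q3→{q1}; now {q0, q1}.
Read 'x': q0→∅, q1→{q3}; union {q3}; ε-closure = {q0, q3}.
Read 'x': q0→∅, q3→{q2, q3}; union {q2, q3}; ε-closure = {q0, q2, q3}.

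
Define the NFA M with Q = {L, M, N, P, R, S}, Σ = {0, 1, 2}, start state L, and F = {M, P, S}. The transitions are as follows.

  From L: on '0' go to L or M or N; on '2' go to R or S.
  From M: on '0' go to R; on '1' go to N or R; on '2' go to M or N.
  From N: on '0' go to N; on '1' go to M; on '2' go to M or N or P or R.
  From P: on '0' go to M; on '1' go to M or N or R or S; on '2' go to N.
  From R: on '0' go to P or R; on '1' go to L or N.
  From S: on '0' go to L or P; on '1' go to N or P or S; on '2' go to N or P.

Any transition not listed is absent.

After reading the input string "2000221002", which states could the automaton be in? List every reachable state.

{M, N, P, R, S}

Start in {L}.
Read '2': L→{R, S}; now {R, S}.
Read '0': R→{P, R}, S→{L, P}; now {L, P, R}.
Read '0': L→{L, M, N}, P→{M}, R→{P, R}; now {L, M, N, P, R}.
Read '0': L→{L, M, N}, M→{R}, N→{N}, P→{M}, R→{P, R}; now {L, M, N, P, R}.
Read '2': L→{R, S}, M→{M, N}, N→{M, N, P, R}, P→{N}, R→∅; now {M, N, P, R, S}.
Read '2': M→{M, N}, N→{M, N, P, R}, P→{N}, R→∅, S→{N, P}; now {M, N, P, R}.
Read '1': M→{N, R}, N→{M}, P→{M, N, R, S}, R→{L, N}; now {L, M, N, R, S}.
Read '0': L→{L, M, N}, M→{R}, N→{N}, R→{P, R}, S→{L, P}; now {L, M, N, P, R}.
Read '0': L→{L, M, N}, M→{R}, N→{N}, P→{M}, R→{P, R}; now {L, M, N, P, R}.
Read '2': L→{R, S}, M→{M, N}, N→{M, N, P, R}, P→{N}, R→∅; now {M, N, P, R, S}.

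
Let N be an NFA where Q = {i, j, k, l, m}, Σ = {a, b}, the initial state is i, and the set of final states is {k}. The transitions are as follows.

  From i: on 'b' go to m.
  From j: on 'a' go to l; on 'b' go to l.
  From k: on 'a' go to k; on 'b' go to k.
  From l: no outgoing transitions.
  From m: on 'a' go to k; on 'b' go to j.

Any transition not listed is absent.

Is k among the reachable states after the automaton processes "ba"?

Yes

Start in {i}.
Read 'b': i→{m}; now {m}.
Read 'a': m→{k}; now {k}.
State k is in {k}.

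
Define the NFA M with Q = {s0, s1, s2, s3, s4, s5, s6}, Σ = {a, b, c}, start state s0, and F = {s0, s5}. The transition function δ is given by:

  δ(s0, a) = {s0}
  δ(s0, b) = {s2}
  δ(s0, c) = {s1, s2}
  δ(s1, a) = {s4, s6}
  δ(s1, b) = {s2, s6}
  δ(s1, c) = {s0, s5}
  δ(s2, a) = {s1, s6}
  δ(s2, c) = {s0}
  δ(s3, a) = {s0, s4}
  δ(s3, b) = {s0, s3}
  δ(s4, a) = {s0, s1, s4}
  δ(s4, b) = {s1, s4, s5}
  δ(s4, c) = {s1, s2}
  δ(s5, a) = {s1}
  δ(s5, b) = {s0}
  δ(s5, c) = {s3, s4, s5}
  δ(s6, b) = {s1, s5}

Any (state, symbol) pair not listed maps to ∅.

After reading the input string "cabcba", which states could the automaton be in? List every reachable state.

{s0, s1, s4, s6}

Start in {s0}.
Read 'c': {s0} → {s1, s2}.
Read 'a': {s1, s2} → {s1, s4, s6}.
Read 'b': {s1, s4, s6} → {s1, s2, s4, s5, s6}.
Read 'c': {s1, s2, s4, s5, s6} → {s0, s1, s2, s3, s4, s5}.
Read 'b': {s0, s1, s2, s3, s4, s5} → {s0, s1, s2, s3, s4, s5, s6}.
Read 'a': {s0, s1, s2, s3, s4, s5, s6} → {s0, s1, s4, s6}.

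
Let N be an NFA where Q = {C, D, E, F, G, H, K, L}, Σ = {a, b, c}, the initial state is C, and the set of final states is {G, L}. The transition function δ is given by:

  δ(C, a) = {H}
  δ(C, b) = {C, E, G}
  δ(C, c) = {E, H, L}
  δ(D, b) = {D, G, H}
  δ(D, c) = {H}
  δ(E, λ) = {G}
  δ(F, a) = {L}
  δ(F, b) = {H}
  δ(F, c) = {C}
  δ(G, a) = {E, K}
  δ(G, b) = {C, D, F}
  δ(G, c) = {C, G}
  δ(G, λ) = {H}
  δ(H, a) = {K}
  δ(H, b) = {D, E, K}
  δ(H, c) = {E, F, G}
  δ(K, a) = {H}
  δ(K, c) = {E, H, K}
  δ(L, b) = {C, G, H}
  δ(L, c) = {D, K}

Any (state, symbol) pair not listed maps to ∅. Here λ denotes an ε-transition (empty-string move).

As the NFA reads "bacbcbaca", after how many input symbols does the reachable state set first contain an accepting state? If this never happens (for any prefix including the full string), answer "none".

1

Start in {C}.
Read 'b': C→{C, E, G}; union {C, E, G}; ε-closure = {C, E, G, H}.
None of the earlier sets intersect F, but {C, E, G, H} does.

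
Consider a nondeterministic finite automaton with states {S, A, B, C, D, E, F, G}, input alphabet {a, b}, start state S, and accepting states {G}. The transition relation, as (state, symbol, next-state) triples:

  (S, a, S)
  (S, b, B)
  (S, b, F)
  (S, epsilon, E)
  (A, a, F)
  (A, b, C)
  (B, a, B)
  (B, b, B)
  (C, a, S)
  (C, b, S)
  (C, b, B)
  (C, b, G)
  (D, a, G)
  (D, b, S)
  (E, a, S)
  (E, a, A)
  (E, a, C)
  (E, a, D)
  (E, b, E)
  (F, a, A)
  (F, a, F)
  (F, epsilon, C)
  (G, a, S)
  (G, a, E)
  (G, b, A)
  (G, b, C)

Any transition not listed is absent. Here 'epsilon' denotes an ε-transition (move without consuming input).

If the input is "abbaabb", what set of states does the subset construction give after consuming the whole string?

{S, A, B, C, E, F, G}

Start: ε-closure({S}) = {S, E}.
Read 'a': {S, E} → {S, A, C, D, E}.
Read 'b': {S, A, C, D, E} → {S, B, C, E, F, G}.
Read 'b': {S, B, C, E, F, G} → {S, A, B, C, E, F, G}.
Read 'a': {S, A, B, C, E, F, G} → {S, A, B, C, D, E, F}.
Read 'a': {S, A, B, C, D, E, F} → {S, A, B, C, D, E, F, G}.
Read 'b': {S, A, B, C, D, E, F, G} → {S, A, B, C, E, F, G}.
Read 'b': {S, A, B, C, E, F, G} → {S, A, B, C, E, F, G}.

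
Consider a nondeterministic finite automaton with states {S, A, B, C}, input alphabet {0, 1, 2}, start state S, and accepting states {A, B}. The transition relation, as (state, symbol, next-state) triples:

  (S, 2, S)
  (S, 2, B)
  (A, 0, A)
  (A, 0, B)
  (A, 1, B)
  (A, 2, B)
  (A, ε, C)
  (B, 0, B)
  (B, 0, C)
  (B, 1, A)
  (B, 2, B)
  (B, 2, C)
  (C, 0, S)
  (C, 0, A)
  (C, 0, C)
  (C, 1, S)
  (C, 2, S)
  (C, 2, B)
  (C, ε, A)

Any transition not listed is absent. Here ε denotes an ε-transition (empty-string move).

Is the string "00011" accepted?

Start in {S}.
Read '0': {S} → ∅.
The set is empty and remains empty for the remaining 4 symbols.
The final set ∅ contains no accepting state.

No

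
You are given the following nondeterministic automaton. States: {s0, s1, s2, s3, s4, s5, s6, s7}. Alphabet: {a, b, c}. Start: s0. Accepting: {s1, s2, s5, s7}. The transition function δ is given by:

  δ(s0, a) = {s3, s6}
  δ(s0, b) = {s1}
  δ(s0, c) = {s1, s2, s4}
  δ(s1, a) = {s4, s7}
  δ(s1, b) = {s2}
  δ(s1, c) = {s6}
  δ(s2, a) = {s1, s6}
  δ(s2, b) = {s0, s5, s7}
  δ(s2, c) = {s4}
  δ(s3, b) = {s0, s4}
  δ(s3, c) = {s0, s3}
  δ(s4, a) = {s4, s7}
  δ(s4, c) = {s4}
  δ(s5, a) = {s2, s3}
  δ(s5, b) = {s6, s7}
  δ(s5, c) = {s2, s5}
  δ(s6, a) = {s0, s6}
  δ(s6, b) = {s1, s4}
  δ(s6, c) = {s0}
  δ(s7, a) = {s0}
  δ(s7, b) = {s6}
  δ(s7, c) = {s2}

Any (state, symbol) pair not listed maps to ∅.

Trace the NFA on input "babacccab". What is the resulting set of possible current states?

{s0, s1, s4, s6}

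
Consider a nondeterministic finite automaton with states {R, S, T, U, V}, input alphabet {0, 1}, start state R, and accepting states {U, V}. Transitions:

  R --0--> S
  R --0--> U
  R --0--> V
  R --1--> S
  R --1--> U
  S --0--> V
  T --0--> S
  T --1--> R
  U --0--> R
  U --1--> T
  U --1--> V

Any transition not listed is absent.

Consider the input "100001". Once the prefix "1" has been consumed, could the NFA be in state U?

Start in {R}.
Read '1': {R} → {S, U}.
State U is in {S, U}.

Yes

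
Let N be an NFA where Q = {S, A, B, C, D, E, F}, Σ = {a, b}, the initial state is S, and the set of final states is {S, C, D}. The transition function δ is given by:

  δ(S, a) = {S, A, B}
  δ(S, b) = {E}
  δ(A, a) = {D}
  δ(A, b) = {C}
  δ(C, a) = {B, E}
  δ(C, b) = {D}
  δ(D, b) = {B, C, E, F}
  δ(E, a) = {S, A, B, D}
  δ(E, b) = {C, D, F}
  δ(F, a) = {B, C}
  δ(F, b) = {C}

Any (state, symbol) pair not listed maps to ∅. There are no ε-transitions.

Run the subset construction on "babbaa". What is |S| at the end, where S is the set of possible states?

Start in {S}.
Read 'b': S→{E}; now {E}.
Read 'a': E→{S, A, B, D}; now {S, A, B, D}.
Read 'b': S→{E}, A→{C}, B→∅, D→{B, C, E, F}; now {B, C, E, F}.
Read 'b': B→∅, C→{D}, E→{C, D, F}, F→{C}; now {C, D, F}.
Read 'a': C→{B, E}, D→∅, F→{B, C}; now {B, C, E}.
Read 'a': B→∅, C→{B, E}, E→{S, A, B, D}; now {S, A, B, D, E}.
That set has 5 states.

5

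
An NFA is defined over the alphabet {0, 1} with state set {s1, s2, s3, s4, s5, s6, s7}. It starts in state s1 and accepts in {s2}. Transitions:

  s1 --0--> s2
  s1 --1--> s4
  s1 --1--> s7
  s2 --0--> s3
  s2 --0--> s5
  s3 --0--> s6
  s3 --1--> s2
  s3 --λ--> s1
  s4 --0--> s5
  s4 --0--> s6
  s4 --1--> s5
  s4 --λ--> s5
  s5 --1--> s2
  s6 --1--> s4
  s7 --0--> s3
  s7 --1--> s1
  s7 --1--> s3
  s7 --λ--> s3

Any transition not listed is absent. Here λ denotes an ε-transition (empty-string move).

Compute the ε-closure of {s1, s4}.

Begin with {s1, s4}.
ε-move s4 → s5; add s5.

{s1, s4, s5}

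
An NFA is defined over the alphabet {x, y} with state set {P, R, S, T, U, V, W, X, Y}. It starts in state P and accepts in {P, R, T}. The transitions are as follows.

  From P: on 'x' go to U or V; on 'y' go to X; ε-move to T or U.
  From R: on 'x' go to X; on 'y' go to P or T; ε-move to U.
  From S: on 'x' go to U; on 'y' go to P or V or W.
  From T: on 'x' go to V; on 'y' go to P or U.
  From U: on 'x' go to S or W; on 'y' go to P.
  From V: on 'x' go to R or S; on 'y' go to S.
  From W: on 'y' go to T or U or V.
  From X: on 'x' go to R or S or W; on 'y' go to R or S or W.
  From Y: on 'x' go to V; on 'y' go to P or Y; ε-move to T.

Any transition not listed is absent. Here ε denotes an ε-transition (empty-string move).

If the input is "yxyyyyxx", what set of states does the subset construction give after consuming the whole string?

{R, S, U, W, X}

Start: ε-closure({P}) = {P, T, U}.
Read 'y': {P, T, U} → {P, T, U, X}.
Read 'x': {P, T, U, X} → {R, S, U, V, W}.
Read 'y': {R, S, U, V, W} → {P, S, T, U, V, W}.
Read 'y': {P, S, T, U, V, W} → {P, S, T, U, V, W, X}.
Read 'y': {P, S, T, U, V, W, X} → {P, R, S, T, U, V, W, X}.
Read 'y': {P, R, S, T, U, V, W, X} → {P, R, S, T, U, V, W, X}.
Read 'x': {P, R, S, T, U, V, W, X} → {R, S, U, V, W, X}.
Read 'x': {R, S, U, V, W, X} → {R, S, U, W, X}.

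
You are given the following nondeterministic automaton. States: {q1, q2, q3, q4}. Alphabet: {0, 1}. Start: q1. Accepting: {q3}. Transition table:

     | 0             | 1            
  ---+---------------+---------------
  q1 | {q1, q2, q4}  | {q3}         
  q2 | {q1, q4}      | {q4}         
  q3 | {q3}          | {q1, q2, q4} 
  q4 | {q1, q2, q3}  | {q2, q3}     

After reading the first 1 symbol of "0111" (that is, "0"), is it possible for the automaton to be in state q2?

Yes

Start in {q1}.
Read '0': {q1} → {q1, q2, q4}.
State q2 is in {q1, q2, q4}.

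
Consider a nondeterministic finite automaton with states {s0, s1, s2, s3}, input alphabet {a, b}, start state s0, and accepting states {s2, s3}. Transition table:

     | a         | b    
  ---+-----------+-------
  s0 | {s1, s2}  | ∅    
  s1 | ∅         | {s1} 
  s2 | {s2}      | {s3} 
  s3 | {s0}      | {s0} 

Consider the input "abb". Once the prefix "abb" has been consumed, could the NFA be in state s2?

Start in {s0}.
Read 'a': {s0} → {s1, s2}.
Read 'b': {s1, s2} → {s1, s3}.
Read 'b': {s1, s3} → {s0, s1}.
State s2 is not in {s0, s1}.

No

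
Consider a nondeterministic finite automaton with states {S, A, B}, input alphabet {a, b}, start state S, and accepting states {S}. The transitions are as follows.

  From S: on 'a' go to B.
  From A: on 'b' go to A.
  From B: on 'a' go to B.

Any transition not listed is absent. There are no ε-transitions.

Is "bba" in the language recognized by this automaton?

Start in {S}.
Read 'b': S→∅; now ∅.
The set is empty and remains empty for the remaining 2 symbols.
The final set ∅ contains no accepting state.

No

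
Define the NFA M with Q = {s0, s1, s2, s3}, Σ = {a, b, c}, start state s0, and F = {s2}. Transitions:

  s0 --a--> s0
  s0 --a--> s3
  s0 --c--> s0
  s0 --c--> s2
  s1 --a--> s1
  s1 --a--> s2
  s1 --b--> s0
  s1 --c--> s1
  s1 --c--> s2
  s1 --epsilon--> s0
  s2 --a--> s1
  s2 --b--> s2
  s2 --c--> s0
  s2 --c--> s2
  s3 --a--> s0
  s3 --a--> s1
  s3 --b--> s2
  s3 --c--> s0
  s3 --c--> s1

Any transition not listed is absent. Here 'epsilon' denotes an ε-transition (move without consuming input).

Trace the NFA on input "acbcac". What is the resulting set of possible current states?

{s0, s1, s2}

Start in {s0}.
Read 'a': {s0} → {s0, s3}.
Read 'c': {s0, s3} → {s0, s1, s2}.
Read 'b': {s0, s1, s2} → {s0, s2}.
Read 'c': {s0, s2} → {s0, s2}.
Read 'a': {s0, s2} → {s0, s1, s3}.
Read 'c': {s0, s1, s3} → {s0, s1, s2}.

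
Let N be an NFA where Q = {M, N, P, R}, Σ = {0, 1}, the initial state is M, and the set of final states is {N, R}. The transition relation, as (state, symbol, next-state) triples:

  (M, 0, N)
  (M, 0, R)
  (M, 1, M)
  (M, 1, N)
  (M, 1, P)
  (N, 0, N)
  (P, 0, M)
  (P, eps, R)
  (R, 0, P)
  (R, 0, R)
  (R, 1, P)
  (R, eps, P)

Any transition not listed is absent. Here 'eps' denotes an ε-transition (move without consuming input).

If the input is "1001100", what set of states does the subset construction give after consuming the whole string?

Start in {M}.
Read '1': M→{M, N, P}; union {M, N, P}; ε-closure = {M, N, P, R}.
Read '0': M→{N, R}, N→{N}, P→{M}, R→{P, R}; now {M, N, P, R}.
Read '0': M→{N, R}, N→{N}, P→{M}, R→{P, R}; now {M, N, P, R}.
Read '1': M→{M, N, P}, N→∅, P→∅, R→{P}; union {M, N, P}; ε-closure = {M, N, P, R}.
Read '1': M→{M, N, P}, N→∅, P→∅, R→{P}; union {M, N, P}; ε-closure = {M, N, P, R}.
Read '0': M→{N, R}, N→{N}, P→{M}, R→{P, R}; now {M, N, P, R}.
Read '0': M→{N, R}, N→{N}, P→{M}, R→{P, R}; now {M, N, P, R}.

{M, N, P, R}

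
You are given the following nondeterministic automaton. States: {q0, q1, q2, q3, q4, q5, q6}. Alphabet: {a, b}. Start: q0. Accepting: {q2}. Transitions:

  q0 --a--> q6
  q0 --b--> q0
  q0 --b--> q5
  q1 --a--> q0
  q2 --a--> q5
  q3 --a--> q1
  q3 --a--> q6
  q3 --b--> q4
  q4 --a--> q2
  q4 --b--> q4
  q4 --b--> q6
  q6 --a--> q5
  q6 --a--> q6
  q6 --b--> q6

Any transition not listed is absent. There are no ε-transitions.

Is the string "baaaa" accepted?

Start in {q0}.
Read 'b': q0→{q0, q5}; now {q0, q5}.
Read 'a': q0→{q6}, q5→∅; now {q6}.
Read 'a': q6→{q5, q6}; now {q5, q6}.
Read 'a': q5→∅, q6→{q5, q6}; now {q5, q6}.
Read 'a': q5→∅, q6→{q5, q6}; now {q5, q6}.
The final set {q5, q6} contains no accepting state.

No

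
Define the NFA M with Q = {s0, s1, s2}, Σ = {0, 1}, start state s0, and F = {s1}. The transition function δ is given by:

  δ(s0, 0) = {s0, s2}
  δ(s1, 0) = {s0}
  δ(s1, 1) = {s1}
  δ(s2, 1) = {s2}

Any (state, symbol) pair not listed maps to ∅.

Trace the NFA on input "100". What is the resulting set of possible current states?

∅

Start in {s0}.
Read '1': {s0} → ∅.
The set is empty and remains empty for the remaining 2 symbols.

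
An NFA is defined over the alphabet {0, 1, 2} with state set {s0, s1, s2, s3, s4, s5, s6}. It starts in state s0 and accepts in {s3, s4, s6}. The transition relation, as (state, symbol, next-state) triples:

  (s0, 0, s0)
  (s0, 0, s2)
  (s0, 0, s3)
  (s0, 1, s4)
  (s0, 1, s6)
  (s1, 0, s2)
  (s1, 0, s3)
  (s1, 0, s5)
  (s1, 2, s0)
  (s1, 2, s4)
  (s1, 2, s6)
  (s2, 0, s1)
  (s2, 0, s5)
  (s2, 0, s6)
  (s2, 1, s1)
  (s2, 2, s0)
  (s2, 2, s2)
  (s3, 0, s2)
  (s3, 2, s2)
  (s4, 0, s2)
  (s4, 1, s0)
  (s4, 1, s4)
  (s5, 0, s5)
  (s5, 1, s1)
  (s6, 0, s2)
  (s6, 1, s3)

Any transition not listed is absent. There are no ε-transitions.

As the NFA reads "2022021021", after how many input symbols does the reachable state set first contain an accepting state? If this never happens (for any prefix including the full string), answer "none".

none

Start in {s0}.
Read '2': s0→∅; now ∅.
The set is empty and remains empty for the remaining 9 symbols.
No reachable set along the way intersects F.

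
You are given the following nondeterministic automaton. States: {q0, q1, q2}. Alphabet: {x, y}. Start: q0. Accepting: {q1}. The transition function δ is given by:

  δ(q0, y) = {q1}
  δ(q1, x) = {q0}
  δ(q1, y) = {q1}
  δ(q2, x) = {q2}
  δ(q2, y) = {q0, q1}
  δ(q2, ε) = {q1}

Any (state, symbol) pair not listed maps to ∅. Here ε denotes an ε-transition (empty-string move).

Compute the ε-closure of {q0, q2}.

{q0, q1, q2}

Begin with {q0, q2}.
ε-move q2 → q1; add q1.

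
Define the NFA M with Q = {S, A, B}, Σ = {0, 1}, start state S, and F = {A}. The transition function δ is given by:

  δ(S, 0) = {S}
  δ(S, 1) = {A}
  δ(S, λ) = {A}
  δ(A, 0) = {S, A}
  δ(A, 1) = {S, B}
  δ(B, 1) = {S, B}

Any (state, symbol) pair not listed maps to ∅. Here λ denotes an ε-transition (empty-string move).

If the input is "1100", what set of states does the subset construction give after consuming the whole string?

{S, A}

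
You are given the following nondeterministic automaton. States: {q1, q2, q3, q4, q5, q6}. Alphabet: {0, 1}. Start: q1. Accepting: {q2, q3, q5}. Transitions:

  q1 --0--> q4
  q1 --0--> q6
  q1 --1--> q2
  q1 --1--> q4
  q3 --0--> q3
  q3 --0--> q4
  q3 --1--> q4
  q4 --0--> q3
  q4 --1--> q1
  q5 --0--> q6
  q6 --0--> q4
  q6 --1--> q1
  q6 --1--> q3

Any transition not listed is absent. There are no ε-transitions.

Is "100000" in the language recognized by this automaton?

Yes

Start in {q1}.
Read '1': q1→{q2, q4}; now {q2, q4}.
Read '0': q2→∅, q4→{q3}; now {q3}.
Read '0': q3→{q3, q4}; now {q3, q4}.
Read '0': q3→{q3, q4}, q4→{q3}; now {q3, q4}.
Read '0': q3→{q3, q4}, q4→{q3}; now {q3, q4}.
Read '0': q3→{q3, q4}, q4→{q3}; now {q3, q4}.
The final set {q3, q4} contains the accepting state q3.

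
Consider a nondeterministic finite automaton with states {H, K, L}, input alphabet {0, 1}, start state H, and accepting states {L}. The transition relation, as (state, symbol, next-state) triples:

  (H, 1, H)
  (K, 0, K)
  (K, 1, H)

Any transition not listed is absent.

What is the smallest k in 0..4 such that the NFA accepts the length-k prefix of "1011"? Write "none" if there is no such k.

Start in {H}.
Read '1': H→{H}; now {H}.
Read '0': H→∅; now ∅.
The set is empty and remains empty for the remaining 2 symbols.
No reachable set along the way intersects F.

none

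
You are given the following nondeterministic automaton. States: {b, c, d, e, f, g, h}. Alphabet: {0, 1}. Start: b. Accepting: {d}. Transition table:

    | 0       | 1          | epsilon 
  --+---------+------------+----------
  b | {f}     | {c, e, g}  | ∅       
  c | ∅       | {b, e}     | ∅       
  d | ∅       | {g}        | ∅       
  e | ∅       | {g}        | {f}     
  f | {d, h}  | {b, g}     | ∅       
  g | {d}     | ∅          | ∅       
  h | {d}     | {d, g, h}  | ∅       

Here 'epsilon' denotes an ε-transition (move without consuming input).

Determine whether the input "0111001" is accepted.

Yes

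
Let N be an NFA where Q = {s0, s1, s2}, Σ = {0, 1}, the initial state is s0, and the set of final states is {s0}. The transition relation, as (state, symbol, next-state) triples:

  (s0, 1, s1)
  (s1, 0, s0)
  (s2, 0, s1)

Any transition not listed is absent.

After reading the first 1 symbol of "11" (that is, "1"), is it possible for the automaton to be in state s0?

No

Start in {s0}.
Read '1': {s0} → {s1}.
State s0 is not in {s1}.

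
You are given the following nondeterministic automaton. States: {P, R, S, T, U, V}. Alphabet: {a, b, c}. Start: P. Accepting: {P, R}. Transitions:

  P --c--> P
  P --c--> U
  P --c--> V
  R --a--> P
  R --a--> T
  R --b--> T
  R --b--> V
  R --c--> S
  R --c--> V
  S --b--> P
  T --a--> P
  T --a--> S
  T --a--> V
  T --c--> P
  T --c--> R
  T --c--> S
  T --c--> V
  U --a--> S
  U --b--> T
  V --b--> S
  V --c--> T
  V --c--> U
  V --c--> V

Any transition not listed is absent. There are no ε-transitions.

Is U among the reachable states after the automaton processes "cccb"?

No

Start in {P}.
Read 'c': P→{P, U, V}; now {P, U, V}.
Read 'c': P→{P, U, V}, U→∅, V→{T, U, V}; now {P, T, U, V}.
Read 'c': P→{P, U, V}, T→{P, R, S, V}, U→∅, V→{T, U, V}; now {P, R, S, T, U, V}.
Read 'b': P→∅, R→{T, V}, S→{P}, T→∅, U→{T}, V→{S}; now {P, S, T, V}.
State U is not in {P, S, T, V}.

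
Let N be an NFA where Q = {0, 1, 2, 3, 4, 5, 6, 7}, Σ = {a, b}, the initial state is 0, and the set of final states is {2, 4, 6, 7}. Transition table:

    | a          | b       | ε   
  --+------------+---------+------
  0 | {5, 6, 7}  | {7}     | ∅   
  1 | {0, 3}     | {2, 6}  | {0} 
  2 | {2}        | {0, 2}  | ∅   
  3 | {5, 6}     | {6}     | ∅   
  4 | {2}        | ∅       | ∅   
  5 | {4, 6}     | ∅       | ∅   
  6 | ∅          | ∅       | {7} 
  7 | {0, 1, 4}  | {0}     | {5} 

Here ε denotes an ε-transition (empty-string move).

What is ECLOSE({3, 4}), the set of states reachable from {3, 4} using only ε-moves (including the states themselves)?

Begin with {3, 4}.
No ε-moves leave this set, so the closure equals the set itself.

{3, 4}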